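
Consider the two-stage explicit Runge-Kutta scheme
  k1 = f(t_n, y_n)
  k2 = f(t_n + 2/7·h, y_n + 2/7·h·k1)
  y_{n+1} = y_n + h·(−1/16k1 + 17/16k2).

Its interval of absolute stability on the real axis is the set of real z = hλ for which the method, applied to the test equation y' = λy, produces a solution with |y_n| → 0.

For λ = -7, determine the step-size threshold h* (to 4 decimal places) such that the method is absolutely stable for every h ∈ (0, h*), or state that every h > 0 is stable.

(-3.2941,0); λ=-7 ⇒ h* = (56/17)/7 = 0.4706.

With y'=λy (z=hλ):
  k1=λy_n ⇒ h·k1=z·y_n;  k2=λ(1+2/7z)y_n ⇒ h·k2=z(1+2/7z)y_n
  y_{n+1}/y_n = 1 − 1/16z + 17/16z(1+2/7z) = 1 + z + 17/56z²
  R(z) = 1 + z + 17/56z².

Find x<0 with |R(x)|<1.
x=-0.31: |R|=0.7192
R=1: x+17/56x²=0 ⇒ x=−56/17=-3.2941; min R=1−1/(4·17/56)=0.1765>−1
Confirm numerically:
  x=-2.755: |R|=0.54911 <1
  x=-1.873: |R|=0.19197 <1
  x=-1.694: |R|=0.17714 <1
  x=-1.426: |R|=0.19131 <1
  x=-3.834: |R|=1.62837 >1
  x=-3.491: |R|=1.20865 >1
  x=-3.468: |R|=1.18306 >1
So |R|<1 on (-3.2941, 0).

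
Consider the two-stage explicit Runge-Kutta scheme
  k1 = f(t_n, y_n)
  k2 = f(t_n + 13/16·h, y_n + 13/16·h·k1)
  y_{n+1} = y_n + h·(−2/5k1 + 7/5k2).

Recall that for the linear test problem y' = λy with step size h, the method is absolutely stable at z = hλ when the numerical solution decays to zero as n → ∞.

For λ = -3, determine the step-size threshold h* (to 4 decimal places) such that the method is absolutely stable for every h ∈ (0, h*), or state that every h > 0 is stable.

Test eqn y'=λy, z=hλ:
  k1=λy_n ⇒ h·k1=z·y_n;  k2=λ(1+13/16z)y_n ⇒ h·k2=z(1+13/16z)y_n
  y_{n+1}/y_n = 1 − 2/5z + 7/5z(1+13/16z) = 1 + z + 91/80z²
  so R(z) = 1 + z + 91/80z².

Find x<0 with |R(x)|<1.
x=-0.43: |R|=0.7803
R=1: x+91/80x²=0 ⇒ x=−80/91=-0.8791; min R=1−1/(4·91/80)=0.7802>−1
Confirm numerically:
  x=-0.817: |R|=0.94227 <1
  x=-0.667: |R|=0.83906 <1
  x=-0.548: |R|=0.79360 <1
  x=-0.460: |R|=0.78070 <1
  x=-1.304: |R|=1.63022 >1
  x=-1.002: |R|=1.14005 >1
Interval (-0.8791, 0).

(-0.8791,0); λ=-3 ⇒ h* = (80/91)/3 = 0.2930.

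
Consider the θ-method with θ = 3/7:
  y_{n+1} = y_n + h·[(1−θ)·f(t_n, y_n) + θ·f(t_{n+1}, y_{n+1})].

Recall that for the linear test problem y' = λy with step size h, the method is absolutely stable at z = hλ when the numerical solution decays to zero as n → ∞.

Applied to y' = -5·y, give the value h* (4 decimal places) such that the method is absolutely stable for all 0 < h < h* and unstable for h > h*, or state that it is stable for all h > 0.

(-14.0000,0); λ=-5 ⇒ h* = (14)/5 = 2.8000.

Test eqn y'=λy, z=hλ:
  y_{n+1} = y_n + z·[4/7·y_n + 3/7·y_{n+1}] ⇒ (1 − 3/7z)y_{n+1} = (1 + 4/7z)y_n
  R(z) = (1 + 4/7z)/(1 − 3/7z).

Solve |R(x)|<1 on ℝ⁻.
x=-1.09: |R|=0.2571
R=−1: 1+4/7x = −1+3/7x ⇒ -1/7x=2 ⇒ x=2/(-1/7)=-14.0000
Confirm numerically:
  x=-13.342: |R|=0.98601 <1
  x=-12.973: |R|=0.97763 <1
  x=-9.077: |R|=0.85618 <1
  x=-7.364: |R|=0.77190 <1
  x=-14.587: |R|=1.01156 >1
  x=-14.304: |R|=1.00609 >1
So |R|<1 on (-14.0000, 0).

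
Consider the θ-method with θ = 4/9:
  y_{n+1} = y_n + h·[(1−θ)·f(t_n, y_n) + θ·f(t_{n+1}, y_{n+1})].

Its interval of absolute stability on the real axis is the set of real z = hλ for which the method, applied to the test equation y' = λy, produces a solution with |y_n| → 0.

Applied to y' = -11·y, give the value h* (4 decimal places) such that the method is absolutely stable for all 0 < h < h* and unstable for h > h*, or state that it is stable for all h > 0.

(-18.0000,0); λ=-11 ⇒ h* = (18)/11 = 1.6364.

Test eqn y'=λy, z=hλ:
  y_{n+1} = y_n + z·[5/9·y_n + 4/9·y_{n+1}] ⇒ (1 − 4/9z)y_{n+1} = (1 + 5/9z)y_n
  Hence R(z) = (1 + 5/9z)/(1 − 4/9z).

Solve |R(x)|<1 on ℝ⁻.
x=-1.51: |R|=0.0964
R=−1: 1+5/9x = −1+4/9x ⇒ -1/9x=2 ⇒ x=2/(-1/9)=-18.0000
Confirm numerically:
  x=-17.499: |R|=0.99366 <1
  x=-16.090: |R|=0.97396 <1
  x=-12.070: |R|=0.89647 <1
  x=-18.112: |R|=1.00138 >1
  x=-18.107: |R|=1.00131 >1
Stable set (-18.0000, 0).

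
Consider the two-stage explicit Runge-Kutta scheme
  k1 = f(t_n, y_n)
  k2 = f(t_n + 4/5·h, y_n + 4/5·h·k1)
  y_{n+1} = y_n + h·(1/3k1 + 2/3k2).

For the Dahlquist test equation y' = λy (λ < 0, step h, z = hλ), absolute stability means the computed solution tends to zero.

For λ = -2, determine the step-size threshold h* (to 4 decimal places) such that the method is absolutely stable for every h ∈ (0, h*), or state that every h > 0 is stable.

(-1.8750,0); λ=-2 ⇒ h* = (15/8)/2 = 0.9375.

Set f=λy, z=hλ:
  k1=λy_n ⇒ h·k1=z·y_n;  k2=λ(1+4/5z)y_n ⇒ h·k2=z(1+4/5z)y_n
  y_{n+1}/y_n = 1 + 1/3z + 2/3z(1+4/5z) = 1 + z + 8/15z²
  Hence R(z) = 1 + z + 8/15z².

Solve |R(x)|<1 on ℝ⁻.
x=-0.37: |R|=0.7030
R=1: x+8/15x²=0 ⇒ x=−15/8=-1.8750; min R=1−1/(4·8/15)=0.5312>−1
Confirm numerically:
  x=-1.755: |R|=0.88768 <1
  x=-1.303: |R|=0.60250 <1
  x=-1.150: |R|=0.55533 <1
  x=-2.246: |R|=1.44441 >1
  x=-2.160: |R|=1.32832 >1
Stable set (-1.8750, 0).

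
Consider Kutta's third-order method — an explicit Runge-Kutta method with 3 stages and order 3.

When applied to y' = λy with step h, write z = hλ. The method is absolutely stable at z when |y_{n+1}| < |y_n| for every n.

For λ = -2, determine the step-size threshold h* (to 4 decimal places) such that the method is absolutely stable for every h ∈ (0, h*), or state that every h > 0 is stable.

Test eqn y'=λy, z=hλ:
  order 3, 3-stage ⇒ R(z)=1+z+z^2/2+z^3/6
  (e.g. R(-0.33)=0.71846, |R|=0.71846)

Need |R(x)|<1, x<0.
x=-0.33: |R|=0.7185
|R(-2.51)|=0.9955 |R(-2.01)|=0.3434 |R(-1.82)|=0.1686
Bisect:
  x_lo=-3.2547 |R|=2.7044  x_hi=-0.3495 |R|=0.7045
  mid=-1.80209 |R|=0.15372 →hi
  mid=-2.52840 |R|=1.02593 →lo
  mid=-2.16525 |R|=0.51298 →hi
  mid=-2.34682 |R|=0.74725 →hi
  mid=-2.43761 |R|=0.88066 →hi
  mid=-2.48301 |R|=0.95177 →hi
  mid=-2.50570 |R|=0.98846 →hi
  mid=-2.51705 |R|=1.00709 →lo
  ...
  [-2.51280,-2.51262] ⇒ x*=-2.5127
Interval (-2.5127, 0).

(-2.5127,0); λ=-2 ⇒ h* = 1.2564.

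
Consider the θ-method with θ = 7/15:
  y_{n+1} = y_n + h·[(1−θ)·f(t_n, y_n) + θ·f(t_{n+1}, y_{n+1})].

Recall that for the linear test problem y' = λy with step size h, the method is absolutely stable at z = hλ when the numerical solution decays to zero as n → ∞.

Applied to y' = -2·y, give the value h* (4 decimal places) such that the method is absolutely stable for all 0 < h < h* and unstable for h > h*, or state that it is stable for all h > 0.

(-30.0000,0); λ=-2 ⇒ h* = (30)/2 = 15.0000.

With y'=λy (z=hλ):
  y_{n+1} = y_n + z·[8/15·y_n + 7/15·y_{n+1}] ⇒ (1 − 7/15z)y_{n+1} = (1 + 8/15z)y_n
  ⇒ R(z) = (1 + 8/15z)/(1 − 7/15z).

Boundary: |R(x)|=1, x<0.
x=-1.23: |R|=0.2186
R=−1: 1+8/15x = −1+7/15x ⇒ -1/15x=2 ⇒ x=2/(-1/15)=-30.0000
Confirm numerically:
  x=-27.892: |R|=0.98997 <1
  x=-24.473: |R|=0.97033 <1
  x=-24.258: |R|=0.96893 <1
  x=-19.084: |R|=0.92654 <1
  x=-30.498: |R|=1.00218 >1
  x=-30.255: |R|=1.00112 >1
  x=-30.201: |R|=1.00089 >1
So |R|<1 on (-30.0000, 0).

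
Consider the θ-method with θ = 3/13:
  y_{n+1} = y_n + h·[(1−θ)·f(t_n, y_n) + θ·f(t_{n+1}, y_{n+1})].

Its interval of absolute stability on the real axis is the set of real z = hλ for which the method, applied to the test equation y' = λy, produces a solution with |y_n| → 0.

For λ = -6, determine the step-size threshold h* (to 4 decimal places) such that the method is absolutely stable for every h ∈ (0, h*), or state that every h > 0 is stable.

(-3.7143,0); λ=-6 ⇒ h* = (26/7)/6 = 0.6190.

With y'=λy (z=hλ):
  y_{n+1} = y_n + z·[10/13·y_n + 3/13·y_{n+1}] ⇒ (1 − 3/13z)y_{n+1} = (1 + 10/13z)y_n
  Hence R(z) = (1 + 10/13z)/(1 − 3/13z).

Need |R(x)|<1, x<0.
x=-1.5: |R|=0.1143
R=−1: 1+10/13x = −1+3/13x ⇒ -7/13x=2 ⇒ x=2/(-7/13)=-3.7143
Confirm numerically:
  x=-3.005: |R|=0.77447 <1
  x=-2.660: |R|=0.64824 <1
  x=-2.025: |R|=0.38008 <1
  x=-4.092: |R|=1.10461 >1
  x=-3.882: |R|=1.04763 >1
  x=-3.863: |R|=1.04234 >1
So |R|<1 on (-3.7143, 0).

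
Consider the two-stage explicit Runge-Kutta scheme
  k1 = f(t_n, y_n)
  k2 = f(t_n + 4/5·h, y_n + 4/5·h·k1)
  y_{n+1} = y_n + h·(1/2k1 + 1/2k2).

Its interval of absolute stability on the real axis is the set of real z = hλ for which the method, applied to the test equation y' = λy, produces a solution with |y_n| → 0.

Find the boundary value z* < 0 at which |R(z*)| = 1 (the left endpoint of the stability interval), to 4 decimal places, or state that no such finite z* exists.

On y'=λy, z=hλ:
  k1=λy_n ⇒ h·k1=z·y_n;  k2=λ(1+4/5z)y_n ⇒ h·k2=z(1+4/5z)y_n
  y_{n+1}/y_n = 1 + 1/2z + 1/2z(1+4/5z) = 1 + z + 2/5z²
  Hence R(z) = 1 + z + 2/5z².

Find x<0 with |R(x)|<1.
x=-1.07: |R|=0.3880
R=1: x+2/5x²=0 ⇒ x=−5/2=-2.5000; min R=1−1/(4·2/5)=0.3750>−1
Confirm numerically:
  x=-2.473: |R|=0.97329 <1
  x=-2.053: |R|=0.63292 <1
  x=-1.960: |R|=0.57664 <1
  x=-1.089: |R|=0.38537 <1
  x=-3.016: |R|=1.62250 >1
  x=-2.849: |R|=1.39772 >1
Interval (-2.5000, 0).

left endpoint -2.5000.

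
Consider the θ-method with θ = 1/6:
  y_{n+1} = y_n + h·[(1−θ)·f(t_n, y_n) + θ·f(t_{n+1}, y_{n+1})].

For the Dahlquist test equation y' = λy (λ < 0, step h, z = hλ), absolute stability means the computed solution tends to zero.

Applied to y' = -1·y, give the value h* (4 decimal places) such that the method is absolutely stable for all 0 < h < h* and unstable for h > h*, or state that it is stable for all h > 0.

(-3.0000,0); λ=-1 ⇒ h* = (3)/1 = 3.0000.

Set f=λy, z=hλ:
  y_{n+1} = y_n + z·[5/6·y_n + 1/6·y_{n+1}] ⇒ (1 − 1/6z)y_{n+1} = (1 + 5/6z)y_n
  so R(z) = (1 + 5/6z)/(1 − 1/6z).

Boundary: |R(x)|=1, x<0.
x=-0.7: |R|=0.3731
R=−1: 1+5/6x = −1+1/6x ⇒ -2/3x=2 ⇒ x=2/(-2/3)=-3.0000
Confirm numerically:
  x=-2.222: |R|=0.62150 <1
  x=-2.058: |R|=0.53239 <1
  x=-1.646: |R|=0.29166 <1
  x=-3.600: |R|=1.25000 >1
  x=-3.312: |R|=1.13402 >1
  x=-3.041: |R|=1.01814 >1
Stable set (-3.0000, 0).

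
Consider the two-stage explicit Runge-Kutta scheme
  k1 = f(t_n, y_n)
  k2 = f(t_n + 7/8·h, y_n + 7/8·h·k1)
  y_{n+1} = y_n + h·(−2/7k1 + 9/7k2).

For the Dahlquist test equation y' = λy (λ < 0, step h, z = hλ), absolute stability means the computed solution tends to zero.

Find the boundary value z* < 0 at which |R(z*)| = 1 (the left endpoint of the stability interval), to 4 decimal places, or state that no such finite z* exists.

z* = -0.8889.

With y'=λy (z=hλ):
  k1=λy_n ⇒ h·k1=z·y_n;  k2=λ(1+7/8z)y_n ⇒ h·k2=z(1+7/8z)y_n
  y_{n+1}/y_n = 1 − 2/7z + 9/7z(1+7/8z) = 1 + z + 9/8z²
  ⇒ R(z) = 1 + z + 9/8z².

Solve |R(x)|<1 on ℝ⁻.
x=-1.44: |R|=1.8928
R=1: x+9/8x²=0 ⇒ x=−8/9=-0.8889; min R=1−1/(4·9/8)=0.7778>−1
Confirm numerically:
  x=-0.865: |R|=0.97675 <1
  x=-0.649: |R|=0.82485 <1
  x=-0.604: |R|=0.80642 <1
  x=-1.448: |R|=1.91079 >1
  x=-1.154: |R|=1.34418 >1
  x=-1.004: |R|=1.13002 >1
So |R|<1 on (-0.8889, 0).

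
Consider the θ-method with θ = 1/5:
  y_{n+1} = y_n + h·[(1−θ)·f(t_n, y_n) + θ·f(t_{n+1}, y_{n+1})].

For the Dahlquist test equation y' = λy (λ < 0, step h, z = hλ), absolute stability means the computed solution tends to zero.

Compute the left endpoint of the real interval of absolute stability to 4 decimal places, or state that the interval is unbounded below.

Test eqn y'=λy, z=hλ:
  y_{n+1} = y_n + z·[4/5·y_n + 1/5·y_{n+1}] ⇒ (1 − 1/5z)y_{n+1} = (1 + 4/5z)y_n
  Hence R(z) = (1 + 4/5z)/(1 − 1/5z).

Solve |R(x)|<1 on ℝ⁻.
x=-1.7: |R|=0.2687
R=−1: 1+4/5x = −1+1/5x ⇒ -3/5x=2 ⇒ x=2/(-3/5)=-3.3333
Confirm numerically:
  x=-2.709: |R|=0.75704 <1
  x=-2.551: |R|=0.68918 <1
  x=-1.466: |R|=0.13362 <1
  x=-1.362: |R|=0.07042 <1
  x=-3.905: |R|=1.19259 >1
  x=-3.867: |R|=1.18056 >1
  x=-3.560: |R|=1.07944 >1
Stable set (-3.3333, 0).

left endpoint -3.3333.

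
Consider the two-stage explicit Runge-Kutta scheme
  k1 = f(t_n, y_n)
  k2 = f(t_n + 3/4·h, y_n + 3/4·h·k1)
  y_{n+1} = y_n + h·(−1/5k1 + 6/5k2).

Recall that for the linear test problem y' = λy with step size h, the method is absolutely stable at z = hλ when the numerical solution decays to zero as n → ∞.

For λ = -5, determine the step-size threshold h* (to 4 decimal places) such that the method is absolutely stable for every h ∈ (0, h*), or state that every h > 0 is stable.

(-1.1111,0); λ=-5 ⇒ h* = (10/9)/5 = 0.2222.

On y'=λy, z=hλ:
  k1=λy_n ⇒ h·k1=z·y_n;  k2=λ(1+3/4z)y_n ⇒ h·k2=z(1+3/4z)y_n
  y_{n+1}/y_n = 1 − 1/5z + 6/5z(1+3/4z) = 1 + z + 9/10z²
  so R(z) = 1 + z + 9/10z².

Solve |R(x)|<1 on ℝ⁻.
x=-1.28: |R|=1.1946
R=1: x+9/10x²=0 ⇒ x=−10/9=-1.1111; min R=1−1/(4·9/10)=0.7222>−1
Confirm numerically:
  x=-1.053: |R|=0.94493 <1
  x=-0.967: |R|=0.87458 <1
  x=-0.900: |R|=0.82900 <1
  x=-1.433: |R|=1.41514 >1
  x=-1.348: |R|=1.28739 >1
Interval (-1.1111, 0).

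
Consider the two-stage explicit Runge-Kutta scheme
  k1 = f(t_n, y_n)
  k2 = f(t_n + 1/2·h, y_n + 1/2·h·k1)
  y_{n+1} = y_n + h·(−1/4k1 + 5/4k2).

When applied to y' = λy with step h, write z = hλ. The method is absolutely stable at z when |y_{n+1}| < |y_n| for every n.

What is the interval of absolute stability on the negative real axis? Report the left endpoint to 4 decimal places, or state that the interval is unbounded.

z∈(-1.6000,0).

Set f=λy, z=hλ:
  k1=λy_n ⇒ h·k1=z·y_n;  k2=λ(1+1/2z)y_n ⇒ h·k2=z(1+1/2z)y_n
  y_{n+1}/y_n = 1 − 1/4z + 5/4z(1+1/2z) = 1 + z + 5/8z²
  R(z) = 1 + z + 5/8z².

Boundary: |R(x)|=1, x<0.
x=-0.92: |R|=0.6090
R=1: x+5/8x²=0 ⇒ x=−8/5=-1.6000; min R=1−1/(4·5/8)=0.6000>−1
Confirm numerically:
  x=-1.540: |R|=0.94225 <1
  x=-1.053: |R|=0.64001 <1
  x=-0.653: |R|=0.61351 <1
  x=-1.997: |R|=1.49551 >1
  x=-1.873: |R|=1.31958 >1
  x=-1.626: |R|=1.02642 >1
So |R|<1 on (-1.6000, 0).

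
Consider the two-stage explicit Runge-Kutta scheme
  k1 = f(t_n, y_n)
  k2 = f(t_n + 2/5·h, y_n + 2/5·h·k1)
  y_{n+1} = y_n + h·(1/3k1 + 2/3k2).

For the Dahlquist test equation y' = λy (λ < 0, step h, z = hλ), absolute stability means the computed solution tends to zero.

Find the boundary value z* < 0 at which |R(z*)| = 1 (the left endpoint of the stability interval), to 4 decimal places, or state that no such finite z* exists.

With y'=λy (z=hλ):
  k1=λy_n ⇒ h·k1=z·y_n;  k2=λ(1+2/5z)y_n ⇒ h·k2=z(1+2/5z)y_n
  y_{n+1}/y_n = 1 + 1/3z + 2/3z(1+2/5z) = 1 + z + 4/15z²
  so R(z) = 1 + z + 4/15z².

Need |R(x)|<1, x<0.
x=-1.53: |R|=0.0942
R=1: x+4/15x²=0 ⇒ x=−15/4=-3.7500; min R=1−1/(4·4/15)=0.0625>−1
Confirm numerically:
  x=-3.207: |R|=0.53563 <1
  x=-2.911: |R|=0.34871 <1
  x=-2.591: |R|=0.19921 <1
  x=-4.276: |R|=1.59978 >1
  x=-4.167: |R|=1.46337 >1
Interval (-3.7500, 0).

z* = -3.7500.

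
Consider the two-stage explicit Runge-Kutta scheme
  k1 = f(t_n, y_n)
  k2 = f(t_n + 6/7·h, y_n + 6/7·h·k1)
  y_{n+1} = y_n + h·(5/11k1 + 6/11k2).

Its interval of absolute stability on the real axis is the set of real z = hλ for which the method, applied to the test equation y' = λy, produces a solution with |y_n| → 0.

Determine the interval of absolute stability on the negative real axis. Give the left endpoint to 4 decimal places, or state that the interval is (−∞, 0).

Set f=λy, z=hλ:
  k1=λy_n ⇒ h·k1=z·y_n;  k2=λ(1+6/7z)y_n ⇒ h·k2=z(1+6/7z)y_n
  y_{n+1}/y_n = 1 + 5/11z + 6/11z(1+6/7z) = 1 + z + 36/77z²
  so R(z) = 1 + z + 36/77z².

Boundary: |R(x)|=1, x<0.
x=-0.63: |R|=0.5556
R=1: x+36/77x²=0 ⇒ x=−77/36=-2.1389; min R=1−1/(4·36/77)=0.4653>−1
Confirm numerically:
  x=-1.893: |R|=0.78238 <1
  x=-1.425: |R|=0.52438 <1
  x=-0.942: |R|=0.47287 <1
  x=-2.367: |R|=1.25244 >1
  x=-2.234: |R|=1.09934 >1
So |R|<1 on (-2.1389, 0).

(-2.1389, 0).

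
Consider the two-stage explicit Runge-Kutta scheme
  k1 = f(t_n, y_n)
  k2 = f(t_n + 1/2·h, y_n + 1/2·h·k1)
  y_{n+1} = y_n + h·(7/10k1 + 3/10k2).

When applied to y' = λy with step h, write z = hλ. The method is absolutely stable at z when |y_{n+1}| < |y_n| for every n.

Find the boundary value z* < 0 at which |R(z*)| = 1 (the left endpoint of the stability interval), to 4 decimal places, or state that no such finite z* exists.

z* = -6.6667.

Test eqn y'=λy, z=hλ:
  k1=λy_n ⇒ h·k1=z·y_n;  k2=λ(1+1/2z)y_n ⇒ h·k2=z(1+1/2z)y_n
  y_{n+1}/y_n = 1 + 7/10z + 3/10z(1+1/2z) = 1 + z + 3/20z²
  Hence R(z) = 1 + z + 3/20z².

Solve |R(x)|<1 on ℝ⁻.
x=-0.99: |R|=0.1570
R=1: x+3/20x²=0 ⇒ x=−20/3=-6.6667; min R=1−1/(4·3/20)=-0.6667>−1
Confirm numerically:
  x=-6.577: |R|=0.91154 <1
  x=-6.271: |R|=0.62782 <1
  x=-5.689: |R|=0.16571 <1
  x=-4.961: |R|=0.26927 <1
  x=-7.172: |R|=1.54364 >1
  x=-6.800: |R|=1.13600 >1
Interval (-6.6667, 0).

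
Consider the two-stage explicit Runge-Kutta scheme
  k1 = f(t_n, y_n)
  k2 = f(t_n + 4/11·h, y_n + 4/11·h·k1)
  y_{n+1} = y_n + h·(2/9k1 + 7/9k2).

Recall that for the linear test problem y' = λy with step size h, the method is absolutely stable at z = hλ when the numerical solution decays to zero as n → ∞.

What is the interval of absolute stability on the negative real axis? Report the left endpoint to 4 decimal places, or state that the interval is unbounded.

On y'=λy, z=hλ:
  k1=λy_n ⇒ h·k1=z·y_n;  k2=λ(1+4/11z)y_n ⇒ h·k2=z(1+4/11z)y_n
  y_{n+1}/y_n = 1 + 2/9z + 7/9z(1+4/11z) = 1 + z + 28/99z²
  so R(z) = 1 + z + 28/99z².

Boundary: |R(x)|=1, x<0.
x=-0.56: |R|=0.5287
R=1: x+28/99x²=0 ⇒ x=−99/28=-3.5357; min R=1−1/(4·28/99)=0.1161>−1
Confirm numerically:
  x=-3.407: |R|=0.87597 <1
  x=-3.175: |R|=0.67609 <1
  x=-1.611: |R|=0.12303 <1
  x=-3.621: |R|=1.08734 >1
  x=-3.613: |R|=1.07898 >1
  x=-3.606: |R|=1.07168 >1
Stable set (-3.5357, 0).

(-3.5357, 0).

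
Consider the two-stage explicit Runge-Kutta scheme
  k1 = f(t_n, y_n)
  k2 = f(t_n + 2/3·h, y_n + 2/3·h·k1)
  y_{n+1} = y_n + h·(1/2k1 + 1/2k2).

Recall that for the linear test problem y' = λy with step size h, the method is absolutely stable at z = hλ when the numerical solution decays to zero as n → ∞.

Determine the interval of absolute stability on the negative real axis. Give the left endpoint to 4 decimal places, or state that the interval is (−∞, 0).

Set f=λy, z=hλ:
  k1=λy_n ⇒ h·k1=z·y_n;  k2=λ(1+2/3z)y_n ⇒ h·k2=z(1+2/3z)y_n
  y_{n+1}/y_n = 1 + 1/2z + 1/2z(1+2/3z) = 1 + z + 1/3z²
  Hence R(z) = 1 + z + 1/3z².

Need |R(x)|<1, x<0.
x=-0.9: |R|=0.3700
R=1: x+1/3x²=0 ⇒ x=−3=-3.0000; min R=1−1/(4·1/3)=0.2500>−1
Confirm numerically:
  x=-2.784: |R|=0.79955 <1
  x=-2.381: |R|=0.50872 <1
  x=-2.032: |R|=0.34434 <1
  x=-3.398: |R|=1.45080 >1
  x=-3.126: |R|=1.13129 >1
So |R|<1 on (-3.0000, 0).

(-3.0000, 0).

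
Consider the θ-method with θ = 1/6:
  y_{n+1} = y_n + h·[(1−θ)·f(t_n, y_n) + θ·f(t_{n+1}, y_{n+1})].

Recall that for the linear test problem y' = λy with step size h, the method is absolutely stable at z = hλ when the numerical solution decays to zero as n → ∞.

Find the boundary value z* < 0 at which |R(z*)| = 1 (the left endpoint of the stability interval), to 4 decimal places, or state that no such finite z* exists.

On y'=λy, z=hλ:
  y_{n+1} = y_n + z·[5/6·y_n + 1/6·y_{n+1}] ⇒ (1 − 1/6z)y_{n+1} = (1 + 5/6z)y_n
  Hence R(z) = (1 + 5/6z)/(1 − 1/6z).

Find x<0 with |R(x)|<1.
x=-0.63: |R|=0.4299
R=−1: 1+5/6x = −1+1/6x ⇒ -2/3x=2 ⇒ x=2/(-2/3)=-3.0000
Confirm numerically:
  x=-2.937: |R|=0.97180 <1
  x=-1.927: |R|=0.45856 <1
  x=-1.658: |R|=0.29903 <1
  x=-1.655: |R|=0.29719 <1
  x=-3.475: |R|=1.20053 >1
  x=-3.464: |R|=1.19611 >1
Stable set (-3.0000, 0).

z* = -3.0000.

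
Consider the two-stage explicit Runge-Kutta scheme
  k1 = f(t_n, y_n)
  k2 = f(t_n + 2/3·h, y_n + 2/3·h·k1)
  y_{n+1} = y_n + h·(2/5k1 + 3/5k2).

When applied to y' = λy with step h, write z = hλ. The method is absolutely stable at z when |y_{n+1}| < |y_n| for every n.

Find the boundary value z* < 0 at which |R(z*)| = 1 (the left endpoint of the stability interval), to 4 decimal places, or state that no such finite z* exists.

z* = -2.5000.

Set f=λy, z=hλ:
  k1=λy_n ⇒ h·k1=z·y_n;  k2=λ(1+2/3z)y_n ⇒ h·k2=z(1+2/3z)y_n
  y_{n+1}/y_n = 1 + 2/5z + 3/5z(1+2/3z) = 1 + z + 2/5z²
  so R(z) = 1 + z + 2/5z².

Find x<0 with |R(x)|<1.
x=-0.48: |R|=0.6122
R=1: x+2/5x²=0 ⇒ x=−5/2=-2.5000; min R=1−1/(4·2/5)=0.3750>−1
Confirm numerically:
  x=-2.181: |R|=0.72170 <1
  x=-2.065: |R|=0.64069 <1
  x=-1.885: |R|=0.53629 <1
  x=-1.843: |R|=0.51566 <1
  x=-2.773: |R|=1.30281 >1
  x=-2.639: |R|=1.14673 >1
  x=-2.561: |R|=1.06249 >1
So |R|<1 on (-2.5000, 0).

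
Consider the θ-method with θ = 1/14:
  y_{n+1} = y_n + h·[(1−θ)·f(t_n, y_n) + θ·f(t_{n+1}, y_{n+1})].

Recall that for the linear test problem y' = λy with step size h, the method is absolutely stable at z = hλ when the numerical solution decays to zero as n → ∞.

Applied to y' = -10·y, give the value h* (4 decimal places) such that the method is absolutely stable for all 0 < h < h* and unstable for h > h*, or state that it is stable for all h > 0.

(-2.3333,0); λ=-10 ⇒ h* = (7/3)/10 = 0.2333.

Set f=λy, z=hλ:
  y_{n+1} = y_n + z·[13/14·y_n + 1/14·y_{n+1}] ⇒ (1 − 1/14z)y_{n+1} = (1 + 13/14z)y_n
  Hence R(z) = (1 + 13/14z)/(1 − 1/14z).

Boundary: |R(x)|=1, x<0.
x=-0.82: |R|=0.2254
R=−1: 1+13/14x = −1+1/14x ⇒ -6/7x=2 ⇒ x=2/(-6/7)=-2.3333
Confirm numerically:
  x=-2.276: |R|=0.95773 <1
  x=-1.746: |R|=0.55239 <1
  x=-1.652: |R|=0.47764 <1
  x=-1.145: |R|=0.05844 <1
  x=-2.887: |R|=1.39344 >1
  x=-2.466: |R|=1.09668 >1
  x=-2.427: |R|=1.06842 >1
Interval (-2.3333, 0).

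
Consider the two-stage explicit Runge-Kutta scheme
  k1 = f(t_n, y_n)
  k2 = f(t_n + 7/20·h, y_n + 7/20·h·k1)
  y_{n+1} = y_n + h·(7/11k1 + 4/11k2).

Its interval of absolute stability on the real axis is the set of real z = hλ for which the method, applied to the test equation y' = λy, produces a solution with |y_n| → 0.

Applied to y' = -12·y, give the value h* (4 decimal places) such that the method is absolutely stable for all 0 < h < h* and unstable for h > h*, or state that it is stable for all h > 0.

(-7.8571,0); λ=-12 ⇒ h* = (55/7)/12 = 0.6548.

Test eqn y'=λy, z=hλ:
  k1=λy_n ⇒ h·k1=z·y_n;  k2=λ(1+7/20z)y_n ⇒ h·k2=z(1+7/20z)y_n
  y_{n+1}/y_n = 1 + 7/11z + 4/11z(1+7/20z) = 1 + z + 7/55z²
  R(z) = 1 + z + 7/55z².

Solve |R(x)|<1 on ℝ⁻.
x=-1.33: |R|=0.1049
R=1: x+7/55x²=0 ⇒ x=−55/7=-7.8571; min R=1−1/(4·7/55)=-0.9643>−1
Confirm numerically:
  x=-6.284: |R|=0.25817 <1
  x=-5.768: |R|=0.53366 <1
  x=-3.763: |R|=0.96080 <1
  x=-8.237: |R|=1.39822 >1
  x=-8.034: |R|=1.18084 >1
  x=-7.897: |R|=1.04006 >1
So |R|<1 on (-7.8571, 0).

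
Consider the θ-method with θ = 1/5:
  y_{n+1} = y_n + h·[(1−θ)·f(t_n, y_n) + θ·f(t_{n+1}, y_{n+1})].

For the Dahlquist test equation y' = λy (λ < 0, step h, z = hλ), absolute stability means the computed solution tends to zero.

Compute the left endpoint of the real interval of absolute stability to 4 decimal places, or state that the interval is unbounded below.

Set f=λy, z=hλ:
  y_{n+1} = y_n + z·[4/5·y_n + 1/5·y_{n+1}] ⇒ (1 − 1/5z)y_{n+1} = (1 + 4/5z)y_n
  so R(z) = (1 + 4/5z)/(1 − 1/5z).

Boundary: |R(x)|=1, x<0.
x=-1.76: |R|=0.3018
R=−1: 1+4/5x = −1+1/5x ⇒ -3/5x=2 ⇒ x=2/(-3/5)=-3.3333
Confirm numerically:
  x=-2.483: |R|=0.65909 <1
  x=-2.471: |R|=0.65373 <1
  x=-1.771: |R|=0.30778 <1
  x=-3.932: |R|=1.20107 >1
  x=-3.584: |R|=1.08760 >1
So |R|<1 on (-3.3333, 0).

left endpoint -3.3333.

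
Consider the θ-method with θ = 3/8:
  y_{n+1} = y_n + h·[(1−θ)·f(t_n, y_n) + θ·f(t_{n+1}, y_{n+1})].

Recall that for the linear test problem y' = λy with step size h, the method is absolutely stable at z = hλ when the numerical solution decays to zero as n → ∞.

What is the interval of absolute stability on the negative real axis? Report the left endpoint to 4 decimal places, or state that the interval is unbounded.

z∈(-8.0000,0).

Test eqn y'=λy, z=hλ:
  y_{n+1} = y_n + z·[5/8·y_n + 3/8·y_{n+1}] ⇒ (1 − 3/8z)y_{n+1} = (1 + 5/8z)y_n
  so R(z) = (1 + 5/8z)/(1 − 3/8z).

Need |R(x)|<1, x<0.
x=-1.18: |R|=0.1820
R=−1: 1+5/8x = −1+3/8x ⇒ -1/4x=2 ⇒ x=2/(-1/4)=-8.0000
Confirm numerically:
  x=-6.324: |R|=0.87572 <1
  x=-6.152: |R|=0.86030 <1
  x=-3.652: |R|=0.54125 <1
  x=-8.398: |R|=1.02398 >1
  x=-8.364: |R|=1.02200 >1
Stable set (-8.0000, 0).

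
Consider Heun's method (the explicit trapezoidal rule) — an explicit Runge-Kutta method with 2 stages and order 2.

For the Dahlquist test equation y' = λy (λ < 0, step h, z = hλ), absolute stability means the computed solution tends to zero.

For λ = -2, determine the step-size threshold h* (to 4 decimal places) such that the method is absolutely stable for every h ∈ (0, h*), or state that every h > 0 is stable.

With y'=λy (z=hλ):
  order 2, 2-stage ⇒ R(z)=1+z+z^2/2
  (e.g. R(-1.63)=0.69845, |R|=0.69845)

Need |R(x)|<1, x<0.
x=-1.63: |R|=0.6985
|R(-1.93)|=0.9325 |R(-1.25)|=0.5312 |R(-0.86)|=0.5098
Bisect:
  x_lo=-2.3777 |R|=1.4490  x_hi=-0.2108 |R|=0.8115
  mid=-1.29421 |R|=0.54328 →hi
  mid=-1.83594 |R|=0.84940 →hi
  mid=-2.10680 |R|=1.11251 →lo
  mid=-1.97137 |R|=0.97178 →hi
  mid=-2.03909 |R|=1.03985 →lo
  mid=-2.00523 |R|=1.00524 →lo
  mid=-1.98830 |R|=0.98837 →hi
  mid=-1.99676 |R|=0.99677 →hi
  ...
  [-2.00007,-1.99994] ⇒ x*=-2.0000
Stable set (-2.0000, 0).

(-2.0000,0); λ=-2 ⇒ h* = 1.0000.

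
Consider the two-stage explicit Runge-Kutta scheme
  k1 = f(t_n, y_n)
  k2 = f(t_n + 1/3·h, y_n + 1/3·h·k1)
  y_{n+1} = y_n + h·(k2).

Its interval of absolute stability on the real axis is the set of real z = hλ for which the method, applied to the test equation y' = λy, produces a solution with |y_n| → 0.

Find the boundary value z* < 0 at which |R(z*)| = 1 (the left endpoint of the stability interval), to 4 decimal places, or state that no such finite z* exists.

With y'=λy (z=hλ):
  k1=λy_n ⇒ h·k1=z·y_n;  k2=λ(1+1/3z)y_n ⇒ h·k2=z(1+1/3z)y_n
  y_{n+1}/y_n = 1 + z(1+1/3z) = 1 + z + 1/3z²
  R(z) = 1 + z + 1/3z².

Boundary: |R(x)|=1, x<0.
x=-0.36: |R|=0.6832
R=1: x+1/3x²=0 ⇒ x=−3=-3.0000; min R=1−1/(4·1/3)=0.2500>−1
Confirm numerically:
  x=-2.825: |R|=0.83521 <1
  x=-2.760: |R|=0.77920 <1
  x=-2.390: |R|=0.51403 <1
  x=-1.711: |R|=0.26484 <1
  x=-3.163: |R|=1.17186 >1
  x=-3.086: |R|=1.08847 >1
Interval (-3.0000, 0).

left endpoint -3.0000.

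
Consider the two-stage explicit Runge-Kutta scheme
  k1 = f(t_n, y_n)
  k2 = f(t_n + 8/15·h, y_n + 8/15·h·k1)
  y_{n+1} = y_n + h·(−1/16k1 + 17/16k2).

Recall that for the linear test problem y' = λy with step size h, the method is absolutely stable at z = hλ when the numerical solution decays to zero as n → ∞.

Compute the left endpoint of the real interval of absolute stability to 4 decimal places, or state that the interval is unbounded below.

left endpoint -1.7647.

With y'=λy (z=hλ):
  k1=λy_n ⇒ h·k1=z·y_n;  k2=λ(1+8/15z)y_n ⇒ h·k2=z(1+8/15z)y_n
  y_{n+1}/y_n = 1 − 1/16z + 17/16z(1+8/15z) = 1 + z + 17/30z²
  Hence R(z) = 1 + z + 17/30z².

Need |R(x)|<1, x<0.
x=-1.4: |R|=0.7107
R=1: x+17/30x²=0 ⇒ x=−30/17=-1.7647; min R=1−1/(4·17/30)=0.5588>−1
Confirm numerically:
  x=-1.526: |R|=0.79358 <1
  x=-1.485: |R|=0.76463 <1
  x=-0.947: |R|=0.56119 <1
  x=-0.805: |R|=0.56221 <1
  x=-2.359: |R|=1.79443 >1
  x=-2.265: |R|=1.64213 >1
  x=-1.991: |R|=1.25531 >1
Stable set (-1.7647, 0).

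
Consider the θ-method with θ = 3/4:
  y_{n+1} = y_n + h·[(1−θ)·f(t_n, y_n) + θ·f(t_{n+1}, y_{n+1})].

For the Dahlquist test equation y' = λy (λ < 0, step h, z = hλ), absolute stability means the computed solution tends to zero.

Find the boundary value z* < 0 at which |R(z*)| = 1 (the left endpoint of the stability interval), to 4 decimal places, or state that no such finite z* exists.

On y'=λy, z=hλ:
  y_{n+1} = y_n + z·[1/4·y_n + 3/4·y_{n+1}] ⇒ (1 − 3/4z)y_{n+1} = (1 + 1/4z)y_n
  so R(z) = (1 + 1/4z)/(1 − 3/4z).

Boundary: |R(x)|=1, x<0.
x=-1.41: |R|=0.3147
x=-2: |R|=0.2000
x=-10: |R|=0.1765
x=-100: |R|=0.3158
θ=3/4≥1/2 ⇒ |1+1/4x|<|1−3/4x| ∀x<0 ⇒ stable on all of ℝ⁻.

interval (−∞, 0).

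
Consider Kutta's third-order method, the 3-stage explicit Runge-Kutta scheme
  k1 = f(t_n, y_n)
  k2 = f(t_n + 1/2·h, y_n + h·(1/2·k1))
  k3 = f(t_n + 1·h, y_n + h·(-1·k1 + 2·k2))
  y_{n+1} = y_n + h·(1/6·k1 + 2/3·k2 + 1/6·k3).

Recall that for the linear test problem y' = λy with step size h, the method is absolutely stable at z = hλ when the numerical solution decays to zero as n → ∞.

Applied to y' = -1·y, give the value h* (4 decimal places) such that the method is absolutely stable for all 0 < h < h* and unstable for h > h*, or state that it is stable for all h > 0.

(-2.5127,0); λ=-1 ⇒ h* = 2.5127.

With y'=λy (z=hλ):
  order 3, 3-stage ⇒ R(z)=1+z+z^2/2+z^3/6
  (e.g. R(-0.32)=0.72574, |R|=0.72574)

Need |R(x)|<1, x<0.
x=-0.32: |R|=0.7257
|R(-2.43)|=0.8690 |R(-1.98)|=0.3135 |R(-1.78)|=0.1358
Bisect:
  x_lo=-3.2279 |R|=2.6235  x_hi=-0.3085 |R|=0.7342
  mid=-1.76819 |R|=0.12632 →hi
  mid=-2.49803 |R|=0.97596 →hi
  mid=-2.86294 |R|=1.67571 →lo
  mid=-2.68048 |R|=1.29786 →lo
  mid=-2.58925 |R|=1.13030 →lo
  mid=-2.54364 |R|=1.05152 →lo
  mid=-2.52083 |R|=1.01335 →lo
  mid=-2.50943 |R|=0.99456 →hi
  mid=-2.51513 |R|=1.00393 →lo
  mid=-2.51228 |R|=0.99924 →hi
  ...
  [-2.51281,-2.51264] ⇒ x*=-2.5127
Stable set (-2.5127, 0).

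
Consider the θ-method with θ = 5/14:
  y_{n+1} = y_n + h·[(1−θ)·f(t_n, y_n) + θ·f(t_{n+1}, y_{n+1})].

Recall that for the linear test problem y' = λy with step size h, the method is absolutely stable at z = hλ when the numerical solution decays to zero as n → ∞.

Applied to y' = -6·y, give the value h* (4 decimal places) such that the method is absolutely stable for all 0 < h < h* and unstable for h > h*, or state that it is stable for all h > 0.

On y'=λy, z=hλ:
  y_{n+1} = y_n + z·[9/14·y_n + 5/14·y_{n+1}] ⇒ (1 − 5/14z)y_{n+1} = (1 + 9/14z)y_n
  so R(z) = (1 + 9/14z)/(1 − 5/14z).

Find x<0 with |R(x)|<1.
x=-0.64: |R|=0.4791
R=−1: 1+9/14x = −1+5/14x ⇒ -2/7x=2 ⇒ x=2/(-2/7)=-7.0000
Confirm numerically:
  x=-6.545: |R|=0.96105 <1
  x=-5.457: |R|=0.85050 <1
  x=-3.759: |R|=0.60470 <1
  x=-7.472: |R|=1.03676 >1
  x=-7.370: |R|=1.02911 >1
  x=-7.083: |R|=1.00672 >1
Interval (-7.0000, 0).

(-7.0000,0); λ=-6 ⇒ h* = (7)/6 = 1.1667.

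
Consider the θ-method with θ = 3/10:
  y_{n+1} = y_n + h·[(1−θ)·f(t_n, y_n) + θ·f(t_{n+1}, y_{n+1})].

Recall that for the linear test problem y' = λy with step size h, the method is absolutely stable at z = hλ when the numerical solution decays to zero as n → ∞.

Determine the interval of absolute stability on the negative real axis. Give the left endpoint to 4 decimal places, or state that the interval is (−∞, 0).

Test eqn y'=λy, z=hλ:
  y_{n+1} = y_n + z·[7/10·y_n + 3/10·y_{n+1}] ⇒ (1 − 3/10z)y_{n+1} = (1 + 7/10z)y_n
  ⇒ R(z) = (1 + 7/10z)/(1 − 3/10z).

Solve |R(x)|<1 on ℝ⁻.
x=-1.26: |R|=0.0856
R=−1: 1+7/10x = −1+3/10x ⇒ -2/5x=2 ⇒ x=2/(-2/5)=-5.0000
Confirm numerically:
  x=-4.572: |R|=0.92781 <1
  x=-4.365: |R|=0.89002 <1
  x=-3.858: |R|=0.78826 <1
  x=-2.144: |R|=0.30477 <1
  x=-5.561: |R|=1.08410 >1
  x=-5.524: |R|=1.07888 >1
  x=-5.334: |R|=1.05138 >1
So |R|<1 on (-5.0000, 0).

(-5.0000, 0).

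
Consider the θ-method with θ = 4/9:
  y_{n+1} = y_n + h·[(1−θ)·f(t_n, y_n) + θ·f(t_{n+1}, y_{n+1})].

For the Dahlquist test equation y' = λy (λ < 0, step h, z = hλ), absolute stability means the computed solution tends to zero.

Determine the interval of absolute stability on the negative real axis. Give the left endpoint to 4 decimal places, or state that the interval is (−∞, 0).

z∈(-18.0000,0).

With y'=λy (z=hλ):
  y_{n+1} = y_n + z·[5/9·y_n + 4/9·y_{n+1}] ⇒ (1 − 4/9z)y_{n+1} = (1 + 5/9z)y_n
  so R(z) = (1 + 5/9z)/(1 − 4/9z).

Find x<0 with |R(x)|<1.
x=-0.38: |R|=0.6749
R=−1: 1+5/9x = −1+4/9x ⇒ -1/9x=2 ⇒ x=2/(-1/9)=-18.0000
Confirm numerically:
  x=-17.745: |R|=0.99681 <1
  x=-13.685: |R|=0.93230 <1
  x=-12.433: |R|=0.90521 <1
  x=-9.769: |R|=0.82879 <1
  x=-18.330: |R|=1.00401 >1
  x=-18.148: |R|=1.00181 >1
Interval (-18.0000, 0).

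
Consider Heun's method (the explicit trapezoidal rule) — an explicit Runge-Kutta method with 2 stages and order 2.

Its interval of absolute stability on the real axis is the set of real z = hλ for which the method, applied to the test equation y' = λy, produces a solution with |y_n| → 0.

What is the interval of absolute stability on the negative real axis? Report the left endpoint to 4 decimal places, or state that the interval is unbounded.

Test eqn y'=λy, z=hλ:
  order 2, 2-stage ⇒ R(z)=1+z+z^2/2
  (e.g. R(-1.55)=0.65125, |R|=0.65125)

Find x<0 with |R(x)|<1.
x=-1.55: |R|=0.6513
|R(-2.32)|=1.3712 |R(-1.23)|=0.5264 |R(-0.75)|=0.5312
Bisect:
  x_lo=-2.5450 |R|=1.6936  x_hi=-0.2173 |R|=0.8063
  mid=-1.38116 |R|=0.57264 →hi
  mid=-1.96310 |R|=0.96378 →hi
  mid=-2.25407 |R|=1.28635 →lo
  mid=-2.10859 |R|=1.11448 →lo
  mid=-2.03584 |R|=1.03649 →lo
  mid=-1.99947 |R|=0.99947 →hi
  mid=-2.01766 |R|=1.01781 →lo
  ...
  [-2.00004,-1.99990] ⇒ x*=-2.0000
So |R|<1 on (-2.0000, 0).

z∈(-2.0000,0).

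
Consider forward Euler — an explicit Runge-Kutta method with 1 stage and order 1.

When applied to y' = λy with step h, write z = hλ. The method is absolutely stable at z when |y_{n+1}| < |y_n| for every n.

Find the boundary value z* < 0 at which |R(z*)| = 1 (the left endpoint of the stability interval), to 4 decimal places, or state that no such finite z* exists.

With y'=λy (z=hλ):
  order 1, 1-stage ⇒ R(z)=1+z
  (e.g. R(-1.78)=-0.78000, |R|=0.78000)

Need |R(x)|<1, x<0.
x=-1.78: |R|=0.7800
|R(-1.76)|=0.7600 |R(-1.39)|=0.3900 |R(-0.91)|=0.0900
Bisect:
  x_lo=-2.6166 |R|=1.6166  x_hi=-0.1126 |R|=0.8874
  mid=-1.36461 |R|=0.36461 →hi
  mid=-1.99060 |R|=0.99060 →hi
  mid=-2.30359 |R|=1.30359 →lo
  mid=-2.14709 |R|=1.14709 →lo
  mid=-2.06884 |R|=1.06884 →lo
  mid=-2.02972 |R|=1.02972 →lo
  mid=-2.01016 |R|=1.01016 →lo
  ...
  [-2.00007,-1.99992] ⇒ x*=-2.0000
Interval (-2.0000, 0).

z* = -2.0000.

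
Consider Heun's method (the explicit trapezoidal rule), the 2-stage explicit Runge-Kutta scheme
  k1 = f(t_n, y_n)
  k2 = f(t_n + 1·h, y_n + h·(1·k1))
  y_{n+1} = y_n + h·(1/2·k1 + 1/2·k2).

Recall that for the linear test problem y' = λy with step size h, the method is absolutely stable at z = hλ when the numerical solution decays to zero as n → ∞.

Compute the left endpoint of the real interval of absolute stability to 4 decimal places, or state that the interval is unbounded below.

left endpoint -2.0000.

With y'=λy (z=hλ):
  order 2, 2-stage ⇒ R(z)=1+z+z^2/2
  (e.g. R(-0.59)=0.58405, |R|=0.58405)

Solve |R(x)|<1 on ℝ⁻.
x=-0.59: |R|=0.5840
|R(-1.87)|=0.8785 |R(-1.35)|=0.5613 |R(-0.67)|=0.5544
Bisect:
  x_lo=-2.7285 |R|=1.9938  x_hi=-0.1046 |R|=0.9009
  mid=-1.41650 |R|=0.58674 →hi
  mid=-2.07248 |R|=1.07511 →lo
  mid=-1.74449 |R|=0.77713 →hi
  mid=-1.90849 |R|=0.91267 →hi
  mid=-1.99048 |R|=0.99053 →hi
  mid=-2.03148 |R|=1.03198 →lo
  mid=-2.01098 |R|=1.01104 →lo
  mid=-2.00073 |R|=1.00073 →lo
  mid=-1.99561 |R|=0.99562 →hi
  ...
  [-2.00009,-1.99993] ⇒ x*=-2.0000
So |R|<1 on (-2.0000, 0).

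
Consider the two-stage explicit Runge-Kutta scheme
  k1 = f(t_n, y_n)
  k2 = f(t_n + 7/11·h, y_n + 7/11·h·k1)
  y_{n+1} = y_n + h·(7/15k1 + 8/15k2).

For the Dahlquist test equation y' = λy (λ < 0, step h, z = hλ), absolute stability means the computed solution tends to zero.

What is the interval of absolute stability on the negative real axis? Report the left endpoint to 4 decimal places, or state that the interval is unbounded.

z∈(-2.9464,0).

Set f=λy, z=hλ:
  k1=λy_n ⇒ h·k1=z·y_n;  k2=λ(1+7/11z)y_n ⇒ h·k2=z(1+7/11z)y_n
  y_{n+1}/y_n = 1 + 7/15z + 8/15z(1+7/11z) = 1 + z + 56/165z²
  R(z) = 1 + z + 56/165z².

Need |R(x)|<1, x<0.
x=-0.75: |R|=0.4409
R=1: x+56/165x²=0 ⇒ x=−165/56=-2.9464; min R=1−1/(4·56/165)=0.2634>−1
Confirm numerically:
  x=-2.756: |R|=0.82188 <1
  x=-2.304: |R|=0.49764 <1
  x=-2.285: |R|=0.48705 <1
  x=-2.173: |R|=0.42959 <1
  x=-3.544: |R|=1.71877 >1
  x=-3.119: |R|=1.18268 >1
  x=-2.999: |R|=1.05351 >1
Interval (-2.9464, 0).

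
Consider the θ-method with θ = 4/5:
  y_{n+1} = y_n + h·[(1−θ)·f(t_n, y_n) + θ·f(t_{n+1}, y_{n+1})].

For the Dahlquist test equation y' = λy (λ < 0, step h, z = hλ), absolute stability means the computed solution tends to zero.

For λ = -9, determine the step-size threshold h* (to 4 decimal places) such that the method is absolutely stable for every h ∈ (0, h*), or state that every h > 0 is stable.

interval (−∞, 0). Any h>0 works for λ=-9.

With y'=λy (z=hλ):
  y_{n+1} = y_n + z·[1/5·y_n + 4/5·y_{n+1}] ⇒ (1 − 4/5z)y_{n+1} = (1 + 1/5z)y_n
  Hence R(z) = (1 + 1/5z)/(1 − 4/5z).

Solve |R(x)|<1 on ℝ⁻.
x=-1.34: |R|=0.3533
x=-2: |R|=0.2308
x=-10: |R|=0.1111
x=-100: |R|=0.2346
θ=4/5≥1/2 ⇒ |1+1/5x|<|1−4/5x| ∀x<0 ⇒ interval (−∞,0).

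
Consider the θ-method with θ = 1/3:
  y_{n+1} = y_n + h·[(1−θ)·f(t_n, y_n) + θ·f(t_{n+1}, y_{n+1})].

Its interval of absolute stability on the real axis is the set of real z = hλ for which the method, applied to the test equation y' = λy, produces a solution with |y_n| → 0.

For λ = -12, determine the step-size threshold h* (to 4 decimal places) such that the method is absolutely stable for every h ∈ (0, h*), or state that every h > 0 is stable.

(-6.0000,0); λ=-12 ⇒ h* = (6)/12 = 0.5000.

Set f=λy, z=hλ:
  y_{n+1} = y_n + z·[2/3·y_n + 1/3·y_{n+1}] ⇒ (1 − 1/3z)y_{n+1} = (1 + 2/3z)y_n
  ⇒ R(z) = (1 + 2/3z)/(1 − 1/3z).

Need |R(x)|<1, x<0.
x=-1.11: |R|=0.1898
R=−1: 1+2/3x = −1+1/3x ⇒ -1/3x=2 ⇒ x=2/(-1/3)=-6.0000
Confirm numerically:
  x=-4.810: |R|=0.84763 <1
  x=-4.225: |R|=0.75433 <1
  x=-3.631: |R|=0.64274 <1
  x=-6.588: |R|=1.06133 >1
  x=-6.335: |R|=1.03589 >1
  x=-6.174: |R|=1.01897 >1
So |R|<1 on (-6.0000, 0).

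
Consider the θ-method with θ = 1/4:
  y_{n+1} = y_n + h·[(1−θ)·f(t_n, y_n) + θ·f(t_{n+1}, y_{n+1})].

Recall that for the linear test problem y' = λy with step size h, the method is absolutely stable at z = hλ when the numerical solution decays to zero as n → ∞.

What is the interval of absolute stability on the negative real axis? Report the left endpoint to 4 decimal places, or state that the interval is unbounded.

On y'=λy, z=hλ:
  y_{n+1} = y_n + z·[3/4·y_n + 1/4·y_{n+1}] ⇒ (1 − 1/4z)y_{n+1} = (1 + 3/4z)y_n
  so R(z) = (1 + 3/4z)/(1 − 1/4z).

Need |R(x)|<1, x<0.
x=-1.52: |R|=0.1014
R=−1: 1+3/4x = −1+1/4x ⇒ -1/2x=2 ⇒ x=2/(-1/2)=-4.0000
Confirm numerically:
  x=-3.473: |R|=0.85896 <1
  x=-1.801: |R|=0.24185 <1
  x=-1.710: |R|=0.19790 <1
  x=-4.217: |R|=1.05282 >1
  x=-4.111: |R|=1.02737 >1
Interval (-4.0000, 0).

(-4.0000, 0).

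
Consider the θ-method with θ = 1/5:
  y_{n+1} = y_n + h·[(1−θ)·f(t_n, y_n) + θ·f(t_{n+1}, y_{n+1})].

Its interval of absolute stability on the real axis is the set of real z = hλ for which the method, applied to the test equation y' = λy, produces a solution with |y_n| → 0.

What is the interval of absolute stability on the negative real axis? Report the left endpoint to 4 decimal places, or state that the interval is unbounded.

Set f=λy, z=hλ:
  y_{n+1} = y_n + z·[4/5·y_n + 1/5·y_{n+1}] ⇒ (1 − 1/5z)y_{n+1} = (1 + 4/5z)y_n
  ⇒ R(z) = (1 + 4/5z)/(1 − 1/5z).

Need |R(x)|<1, x<0.
x=-1.35: |R|=0.0630
R=−1: 1+4/5x = −1+1/5x ⇒ -3/5x=2 ⇒ x=2/(-3/5)=-3.3333
Confirm numerically:
  x=-3.301: |R|=0.98831 <1
  x=-3.287: |R|=0.98323 <1
  x=-2.765: |R|=0.78042 <1
  x=-2.162: |R|=0.50935 <1
  x=-3.782: |R|=1.15327 >1
  x=-3.419: |R|=1.03053 >1
So |R|<1 on (-3.3333, 0).

(-3.3333, 0).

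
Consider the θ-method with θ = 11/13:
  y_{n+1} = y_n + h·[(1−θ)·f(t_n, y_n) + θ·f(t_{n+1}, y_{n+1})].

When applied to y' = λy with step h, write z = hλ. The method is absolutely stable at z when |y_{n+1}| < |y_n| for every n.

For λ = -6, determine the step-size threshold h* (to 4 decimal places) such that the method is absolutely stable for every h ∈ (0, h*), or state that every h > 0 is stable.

interval (−∞, 0). Any h>0 works for λ=-6.

With y'=λy (z=hλ):
  y_{n+1} = y_n + z·[2/13·y_n + 11/13·y_{n+1}] ⇒ (1 − 11/13z)y_{n+1} = (1 + 2/13z)y_n
  Hence R(z) = (1 + 2/13z)/(1 − 11/13z).

Boundary: |R(x)|=1, x<0.
x=-1.67: |R|=0.3079
x=-2: |R|=0.2571
x=-10: |R|=0.0569
x=-100: |R|=0.1680
θ=11/13≥1/2 ⇒ |1+2/13x|<|1−11/13x| ∀x<0 ⇒ unbounded interval.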